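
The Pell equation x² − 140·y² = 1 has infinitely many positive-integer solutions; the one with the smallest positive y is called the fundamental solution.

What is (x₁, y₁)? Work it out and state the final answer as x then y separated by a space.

√140 = [11; 1,4,1,22, …], period ℓ=4 (even) → k=3
a_0=11:  p_0=11·1+0=11,  q_0=11·0+1=1
…
a_2=4:  p_2=4·12+11=59,  q_2=4·1+1=5
a_3=1:  p_3=1·59+12=71,  q_3=1·5+1=6
→ (71, 6).  Check: 71²=5041, 140·6²=5040, difference 1.

71 6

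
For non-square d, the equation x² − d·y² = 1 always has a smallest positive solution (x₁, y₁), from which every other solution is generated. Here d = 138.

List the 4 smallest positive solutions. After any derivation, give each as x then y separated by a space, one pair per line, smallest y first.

47 4
4417 376
415151 35340
39019777 3321584

√138 = [11; 1,2,1,22, …], period ℓ=4 (even) → k=3
step 0: (11, 1)  from 11·(1,0) + (0,1)
step 1: (12, 1)  from 1·(11,1) + (1,0)
step 2: (35, 3)  from 2·(12,1) + (11,1)
step 3: (47, 4)  from 1·(35,3) + (12,1)
→ (47, 4).  Check: 47²=2209, 138·4²=2208, difference 1.
k=2:  x_2 = 47·47+138·4·4 = 4417,  y_2 = 47·4+4·47 = 376
k=3:  x_3 = 47·4417+138·4·376 = 415151,  y_3 = 47·376+4·4417 = 35340
k=4:  x_4 = 47·415151+138·4·35340 = 39019777,  y_4 = 47·35340+4·415151 = 3321584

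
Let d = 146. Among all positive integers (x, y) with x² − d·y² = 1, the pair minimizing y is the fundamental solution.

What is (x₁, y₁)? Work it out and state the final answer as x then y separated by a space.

√146 → a₀=12, period (12,24); ℓ=2 even so k=1
step 0: (12, 1)  from 12·(1,0) + (0,1)
step 1: (145, 12)  from 12·(12,1) + (1,0)
→ (145, 12).  Check: 145²=21025, 146·12²=21024, difference 1.

145 12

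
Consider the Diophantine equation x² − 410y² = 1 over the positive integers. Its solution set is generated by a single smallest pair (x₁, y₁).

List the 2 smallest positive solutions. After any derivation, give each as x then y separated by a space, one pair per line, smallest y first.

d=410: √d = [20; 4,40] (ℓ=2, even), read p_1/q_1
k=0  a_k=20  p_k/q_k = 20/1
k=1  a_k=4  p_k/q_k = 81/4
(x₁, y₁) = (81, 4);  81² − 410·4² = 1 ✓
n=2: (81,4)∘(81,4) = (81·81+410·4·4, 81·4+4·81) = (13121,648)

81 4
13121 648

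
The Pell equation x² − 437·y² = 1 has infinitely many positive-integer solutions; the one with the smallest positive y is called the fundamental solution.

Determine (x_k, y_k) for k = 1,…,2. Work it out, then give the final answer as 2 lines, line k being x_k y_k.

4599 220
42301601 2023560

d=437: √d = [20; 1,9,2,9,1,40] (ℓ=6, even), read p_5/q_5
k=0  a_k=20  p_k/q_k = 20/1
…
k=3  a_k=2  p_k/q_k = 439/21
k=4  a_k=9  p_k/q_k = 4160/199
k=5  a_k=1  p_k/q_k = 4599/220
→ (4599, 220).  Check: 4599²=21150801, 437·220²=21150800, difference 1.
k=2:  x_2 = 4599·4599+437·220·220 = 42301601,  y_2 = 4599·220+220·4599 = 2023560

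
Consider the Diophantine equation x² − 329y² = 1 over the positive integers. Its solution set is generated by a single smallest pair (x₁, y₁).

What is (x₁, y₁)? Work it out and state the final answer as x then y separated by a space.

√329 → a₀=18, period (7,4,2,1,1,4,1,1,2,4,7,36); ℓ=12 even so k=11
step 0: (18, 1)  from 18·(1,0) + (0,1)
…
step 4: (1705, 94)  from 1·(1179,65) + (526,29)
…
step 6: (13241, 730)  from 4·(2884,159) + (1705,94)
step 7: (16125, 889)  from 1·(13241,730) + (2884,159)
step 8: (29366, 1619)  from 1·(16125,889) + (13241,730)
…
step 10: (328794, 18127)  from 4·(74857,4127) + (29366,1619)
step 11: (2376415, 131016)  from 7·(328794,18127) + (74857,4127)
→ (2376415, 131016).  Check: 2376415²=5647348252225, 329·131016²=5647348252224, difference 1.

2376415 131016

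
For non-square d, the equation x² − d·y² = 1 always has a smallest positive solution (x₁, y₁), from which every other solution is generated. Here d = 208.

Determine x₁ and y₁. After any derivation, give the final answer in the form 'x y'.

649 45

√208 → a₀=14, period (2,2,1,2,2,28); ℓ=6 even so k=5
k=0  a_k=14  p_k/q_k = 14/1
k=1  a_k=2  p_k/q_k = 29/2
k=2  a_k=2  p_k/q_k = 72/5
…
k=4  a_k=2  p_k/q_k = 274/19
k=5  a_k=2  p_k/q_k = 649/45
(x₁, y₁) = (649, 45);  649² − 208·45² = 1 ✓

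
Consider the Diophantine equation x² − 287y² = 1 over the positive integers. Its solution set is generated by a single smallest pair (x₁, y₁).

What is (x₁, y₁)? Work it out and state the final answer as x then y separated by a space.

√287 = [16; 1,15,1,32, …], period ℓ=4 (even) → k=3
step 0: (16, 1)  from 16·(1,0) + (0,1)
…
step 2: (271, 16)  from 15·(17,1) + (16,1)
step 3: (288, 17)  from 1·(271,16) + (17,1)
→ (288, 17).  Check: 288²=82944, 287·17²=82943, difference 1.

288 17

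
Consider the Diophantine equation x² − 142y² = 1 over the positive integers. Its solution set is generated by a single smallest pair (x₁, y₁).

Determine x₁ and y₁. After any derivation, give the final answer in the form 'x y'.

√142 = [11; 1,10,1,22, …], period ℓ=4 (even) → k=3
a_0=11:  p_0=11·1+0=11,  q_0=11·0+1=1
…
a_2=10:  p_2=10·12+11=131,  q_2=10·1+1=11
a_3=1:  p_3=1·131+12=143,  q_3=1·11+1=12
fundamental: x₁=143, y₁=12  (since 20449 − 142·144 = 1)

143 12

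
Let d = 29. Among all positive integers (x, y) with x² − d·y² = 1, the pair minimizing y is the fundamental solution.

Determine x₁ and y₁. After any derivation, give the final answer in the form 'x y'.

[5; 2,1,1,2,10] for √29; ℓ=5 ⇒ convergent index 9
step 0: (5, 1)  from 5·(1,0) + (0,1)
…
step 2: (16, 3)  from 1·(11,2) + (5,1)
step 3: (27, 5)  from 1·(16,3) + (11,2)
step 4: (70, 13)  from 2·(27,5) + (16,3)
…
step 6: (1524, 283)  from 2·(727,135) + (70,13)
…
step 8: (3775, 701)  from 1·(2251,418) + (1524,283)
step 9: (9801, 1820)  from 2·(3775,701) + (2251,418)
fundamental: x₁=9801, y₁=1820  (since 96059601 − 29·3312400 = 1)

9801 1820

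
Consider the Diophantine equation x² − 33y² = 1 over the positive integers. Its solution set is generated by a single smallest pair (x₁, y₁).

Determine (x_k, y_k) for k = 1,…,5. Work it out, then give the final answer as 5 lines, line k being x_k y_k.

d=33: √d = [5; 1,2,1,10] (ℓ=4, even), read p_3/q_3
i=0: a=5 ⇒ p=5, q=1
…
i=2: a=2 ⇒ p=17, q=3
i=3: a=1 ⇒ p=23, q=4
fundamental: x₁=23, y₁=4  (since 529 − 33·16 = 1)
n=2: (23,4)∘(23,4) = (23·23+33·4·4, 23·4+4·23) = (1057,184)
n=3: (1057,184)∘(23,4) = (23·1057+33·4·184, 23·184+4·1057) = (48599,8460)
n=4: (48599,8460)∘(23,4) = (23·48599+33·4·8460, 23·8460+4·48599) = (2234497,388976)
n=5: (2234497,388976)∘(23,4) = (23·2234497+33·4·388976, 23·388976+4·2234497) = (102738263,17884436)

23 4
1057 184
48599 8460
2234497 388976
102738263 17884436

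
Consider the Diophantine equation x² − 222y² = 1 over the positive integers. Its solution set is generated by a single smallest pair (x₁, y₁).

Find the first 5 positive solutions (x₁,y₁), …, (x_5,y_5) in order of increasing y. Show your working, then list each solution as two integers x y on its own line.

149 10
44401 2980
13231349 888030
3942897601 264629960
1174970253749 78858840050

√222 → a₀=14, period (1,8,1,28); ℓ=4 even so k=3
i=0: a=14 ⇒ p=14, q=1
i=1: a=1 ⇒ p=15, q=1
i=2: a=8 ⇒ p=134, q=9
i=3: a=1 ⇒ p=149, q=10
(x₁, y₁) = (149, 10);  149² − 222·10² = 1 ✓
(149+10√222)^2 = 44401 + 2980√222
(149+10√222)^3 = 13231349 + 888030√222
(149+10√222)^4 = 3942897601 + 264629960√222
(149+10√222)^5 = 1174970253749 + 78858840050√222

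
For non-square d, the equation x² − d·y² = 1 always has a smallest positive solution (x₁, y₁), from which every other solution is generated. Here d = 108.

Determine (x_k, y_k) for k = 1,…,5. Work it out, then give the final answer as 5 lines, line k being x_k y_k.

√108 → a₀=10, period (2,1,1,4,1,1,2,20); ℓ=8 even so k=7
a_0=10:  p_0=10·1+0=10,  q_0=10·0+1=1
a_1=2:  p_1=2·10+1=21,  q_1=2·1+0=2
…
a_4=4:  p_4=4·52+31=239,  q_4=4·5+3=23
a_5=1:  p_5=1·239+52=291,  q_5=1·23+5=28
a_6=1:  p_6=1·291+239=530,  q_6=1·28+23=51
a_7=2:  p_7=2·530+291=1351,  q_7=2·51+28=130
(x₁, y₁) = (1351, 130);  1351² − 108·130² = 1 ✓
k=2:  x_2 = 1351·1351+108·130·130 = 3650401,  y_2 = 1351·130+130·1351 = 351260
k=3:  x_3 = 1351·3650401+108·130·351260 = 9863382151,  y_3 = 1351·351260+130·3650401 = 949104390
k=4:  x_4 = 1351·9863382151+108·130·949104390 = 26650854921601,  y_4 = 1351·949104390+130·9863382151 = 2564479710520
k=5:  x_5 = 1351·26650854921601+108·130·2564479710520 = 72010600134783751,  y_5 = 1351·2564479710520+130·26650854921601 = 6929223228720650

1351 130
3650401 351260
9863382151 949104390
26650854921601 2564479710520
72010600134783751 6929223228720650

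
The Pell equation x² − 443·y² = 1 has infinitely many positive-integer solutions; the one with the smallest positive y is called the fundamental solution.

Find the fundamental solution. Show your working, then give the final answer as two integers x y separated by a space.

442 21

d=443: √d = [21; 21,42] (ℓ=2, even), read p_1/q_1
a_0=21:  p_0=21·1+0=21,  q_0=21·0+1=1
a_1=21:  p_1=21·21+1=442,  q_1=21·1+0=21
→ (442, 21).  Check: 442²=195364, 443·21²=195363, difference 1.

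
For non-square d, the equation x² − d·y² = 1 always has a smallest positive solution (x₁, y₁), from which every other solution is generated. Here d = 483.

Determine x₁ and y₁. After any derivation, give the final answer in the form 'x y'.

22 1

√483 = [21; 1,42, …], period ℓ=2 (even) → k=1
k=0  a_k=21  p_k/q_k = 21/1
k=1  a_k=1  p_k/q_k = 22/1
fundamental: x₁=22, y₁=1  (since 484 − 483·1 = 1)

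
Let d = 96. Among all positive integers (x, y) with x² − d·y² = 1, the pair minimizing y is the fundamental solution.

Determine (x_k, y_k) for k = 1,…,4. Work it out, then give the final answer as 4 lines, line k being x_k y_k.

[9; 1,3,1,18] for √96; ℓ=4 ⇒ convergent index 3
a_0=9:  p_0=9·1+0=9,  q_0=9·0+1=1
a_1=1:  p_1=1·9+1=10,  q_1=1·1+0=1
a_2=3:  p_2=3·10+9=39,  q_2=3·1+1=4
a_3=1:  p_3=1·39+10=49,  q_3=1·4+1=5
fundamental: x₁=49, y₁=5  (since 2401 − 96·25 = 1)
(x_2, y_2) = (49·49 + 96·5·5, 49·5 + 5·49) = (4801, 490)
(x_3, y_3) = (49·4801 + 96·5·490, 49·490 + 5·4801) = (470449, 48015)
(x_4, y_4) = (49·470449 + 96·5·48015, 49·48015 + 5·470449) = (46099201, 4704980)

49 5
4801 490
470449 48015
46099201 4704980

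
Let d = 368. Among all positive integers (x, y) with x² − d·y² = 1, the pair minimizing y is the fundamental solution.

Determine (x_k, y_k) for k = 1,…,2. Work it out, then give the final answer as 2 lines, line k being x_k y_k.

1151 60
2649601 138120

√368 → a₀=19, period (5,2,5,38); ℓ=4 even so k=3
i=0: a=19 ⇒ p=19, q=1
i=1: a=5 ⇒ p=96, q=5
i=2: a=2 ⇒ p=211, q=11
i=3: a=5 ⇒ p=1151, q=60
→ (1151, 60).  Check: 1151²=1324801, 368·60²=1324800, difference 1.
k=2:  x_2 = 1151·1151+368·60·60 = 2649601,  y_2 = 1151·60+60·1151 = 138120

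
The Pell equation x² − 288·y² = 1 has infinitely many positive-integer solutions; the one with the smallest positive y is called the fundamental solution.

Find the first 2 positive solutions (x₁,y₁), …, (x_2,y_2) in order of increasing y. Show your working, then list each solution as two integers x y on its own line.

[16; 1,32] for √288; ℓ=2 ⇒ convergent index 1
k=0  a_k=16  p_k/q_k = 16/1
k=1  a_k=1  p_k/q_k = 17/1
→ (17, 1).  Check: 17²=289, 288·1²=288, difference 1.
n=2: (17,1)∘(17,1) = (17·17+288·1·1, 17·1+1·17) = (577,34)

17 1
577 34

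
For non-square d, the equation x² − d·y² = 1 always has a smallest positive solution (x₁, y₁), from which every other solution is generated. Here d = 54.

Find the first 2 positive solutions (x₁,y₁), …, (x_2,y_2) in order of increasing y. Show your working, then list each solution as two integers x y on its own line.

485 66
470449 64020

√54 → a₀=7, period (2,1,6,1,2,14); ℓ=6 even so k=5
a_0=7:  p_0=7·1+0=7,  q_0=7·0+1=1
a_1=2:  p_1=2·7+1=15,  q_1=2·1+0=2
a_2=1:  p_2=1·15+7=22,  q_2=1·2+1=3
a_3=6:  p_3=6·22+15=147,  q_3=6·3+2=20
a_4=1:  p_4=1·147+22=169,  q_4=1·20+3=23
a_5=2:  p_5=2·169+147=485,  q_5=2·23+20=66
fundamental: x₁=485, y₁=66  (since 235225 − 54·4356 = 1)
n=2: (485,66)∘(485,66) = (485·485+54·66·66, 485·66+66·485) = (470449,64020)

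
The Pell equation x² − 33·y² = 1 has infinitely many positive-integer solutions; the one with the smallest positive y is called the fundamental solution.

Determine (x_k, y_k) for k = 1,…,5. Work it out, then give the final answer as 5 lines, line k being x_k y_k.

23 4
1057 184
48599 8460
2234497 388976
102738263 17884436

√33 = [5; 1,2,1,10, …], period ℓ=4 (even) → k=3
step 0: (5, 1)  from 5·(1,0) + (0,1)
step 1: (6, 1)  from 1·(5,1) + (1,0)
step 2: (17, 3)  from 2·(6,1) + (5,1)
step 3: (23, 4)  from 1·(17,3) + (6,1)
fundamental: x₁=23, y₁=4  (since 529 − 33·16 = 1)
(23+4√33)^2 = 1057 + 184√33
(23+4√33)^3 = 48599 + 8460√33
(23+4√33)^4 = 2234497 + 388976√33
(23+4√33)^5 = 102738263 + 17884436√33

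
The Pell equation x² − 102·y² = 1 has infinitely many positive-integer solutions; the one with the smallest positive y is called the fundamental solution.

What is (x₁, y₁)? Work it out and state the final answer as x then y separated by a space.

[10; 10,20] for √102; ℓ=2 ⇒ convergent index 1
a_0=10:  p_0=10·1+0=10,  q_0=10·0+1=1
a_1=10:  p_1=10·10+1=101,  q_1=10·1+0=10
→ (101, 10).  Check: 101²=10201, 102·10²=10200, difference 1.

101 10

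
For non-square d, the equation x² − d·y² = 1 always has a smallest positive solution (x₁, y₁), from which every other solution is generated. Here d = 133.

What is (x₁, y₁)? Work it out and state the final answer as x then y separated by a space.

2588599 224460

d=133: √d = [11; 1,1,7,5,1,…,1,1,22] (ℓ=16, even), read p_15/q_15
a_0=11:  p_0=11·1+0=11,  q_0=11·0+1=1
a_1=1:  p_1=1·11+1=12,  q_1=1·1+0=1
a_2=1:  p_2=1·12+11=23,  q_2=1·1+1=2
a_3=7:  p_3=7·23+12=173,  q_3=7·2+1=15
a_4=5:  p_4=5·173+23=888,  q_4=5·15+2=77
…
a_6=1:  p_6=1·1061+888=1949,  q_6=1·92+77=169
…
a_9=1:  p_9=1·7969+3010=10979,  q_9=1·691+261=952
a_10=1:  p_10=1·10979+7969=18948,  q_10=1·952+691=1643
a_11=1:  p_11=1·18948+10979=29927,  q_11=1·1643+952=2595
a_12=5:  p_12=5·29927+18948=168583,  q_12=5·2595+1643=14618
a_13=7:  p_13=7·168583+29927=1210008,  q_13=7·14618+2595=104921
a_14=1:  p_14=1·1210008+168583=1378591,  q_14=1·104921+14618=119539
a_15=1:  p_15=1·1378591+1210008=2588599,  q_15=1·119539+104921=224460
(x₁, y₁) = (2588599, 224460);  2588599² − 133·224460² = 1 ✓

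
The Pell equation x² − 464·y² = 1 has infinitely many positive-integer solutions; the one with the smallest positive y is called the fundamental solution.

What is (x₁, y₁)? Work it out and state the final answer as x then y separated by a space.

√464 → a₀=21, period (1,1,5,1,1,1,5,1,1,42); ℓ=10 even so k=9
a_0=21:  p_0=21·1+0=21,  q_0=21·0+1=1
…
a_2=1:  p_2=1·22+21=43,  q_2=1·1+1=2
a_3=5:  p_3=5·43+22=237,  q_3=5·2+1=11
a_4=1:  p_4=1·237+43=280,  q_4=1·11+2=13
…
a_6=1:  p_6=1·517+280=797,  q_6=1·24+13=37
…
a_8=1:  p_8=1·4502+797=5299,  q_8=1·209+37=246
a_9=1:  p_9=1·5299+4502=9801,  q_9=1·246+209=455
→ (9801, 455).  Check: 9801²=96059601, 464·455²=96059600, difference 1.

9801 455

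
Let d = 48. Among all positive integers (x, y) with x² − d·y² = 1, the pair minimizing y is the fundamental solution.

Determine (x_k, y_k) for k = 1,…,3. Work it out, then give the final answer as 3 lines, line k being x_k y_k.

√48 → a₀=6, period (1,12); ℓ=2 even so k=1
step 0: (6, 1)  from 6·(1,0) + (0,1)
step 1: (7, 1)  from 1·(6,1) + (1,0)
fundamental: x₁=7, y₁=1  (since 49 − 48·1 = 1)
(x_2, y_2) = (7·7 + 48·1·1, 7·1 + 1·7) = (97, 14)
(x_3, y_3) = (7·97 + 48·1·14, 7·14 + 1·97) = (1351, 195)

7 1
97 14
1351 195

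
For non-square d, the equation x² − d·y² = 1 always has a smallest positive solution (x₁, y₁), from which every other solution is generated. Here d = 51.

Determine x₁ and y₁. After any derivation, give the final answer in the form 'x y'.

[7; 7,14] for √51; ℓ=2 ⇒ convergent index 1
i=0: a=7 ⇒ p=7, q=1
i=1: a=7 ⇒ p=50, q=7
fundamental: x₁=50, y₁=7  (since 2500 − 51·49 = 1)

50 7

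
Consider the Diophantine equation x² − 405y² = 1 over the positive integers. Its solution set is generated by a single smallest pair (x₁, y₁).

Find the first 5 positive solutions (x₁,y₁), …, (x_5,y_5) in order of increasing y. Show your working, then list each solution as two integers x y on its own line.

161 8
51841 2576
16692641 829464
5374978561 267084832
1730726404001 86000486440

√405 = [20; 8,40, …], period ℓ=2 (even) → k=1
step 0: (20, 1)  from 20·(1,0) + (0,1)
step 1: (161, 8)  from 8·(20,1) + (1,0)
(x₁, y₁) = (161, 8);  161² − 405·8² = 1 ✓
(x_2, y_2) = (161·161 + 405·8·8, 161·8 + 8·161) = (51841, 2576)
(x_3, y_3) = (161·51841 + 405·8·2576, 161·2576 + 8·51841) = (16692641, 829464)
(x_4, y_4) = (161·16692641 + 405·8·829464, 161·829464 + 8·16692641) = (5374978561, 267084832)
(x_5, y_5) = (161·5374978561 + 405·8·267084832, 161·267084832 + 8·5374978561) = (1730726404001, 86000486440)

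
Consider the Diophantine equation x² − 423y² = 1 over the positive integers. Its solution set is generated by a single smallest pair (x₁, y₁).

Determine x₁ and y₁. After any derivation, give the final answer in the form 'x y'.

4607 224

d=423: √d = [20; 1,1,3,4,3,1,1,40] (ℓ=8, even), read p_7/q_7
i=0: a=20 ⇒ p=20, q=1
…
i=6: a=1 ⇒ p=2612, q=127
i=7: a=1 ⇒ p=4607, q=224
→ (4607, 224).  Check: 4607²=21224449, 423·224²=21224448, difference 1.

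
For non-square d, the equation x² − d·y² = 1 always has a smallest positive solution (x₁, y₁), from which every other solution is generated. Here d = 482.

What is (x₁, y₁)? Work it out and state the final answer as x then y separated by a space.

483 22

d=482: √d = [21; 1,20,1,42] (ℓ=4, even), read p_3/q_3
a_0=21:  p_0=21·1+0=21,  q_0=21·0+1=1
a_1=1:  p_1=1·21+1=22,  q_1=1·1+0=1
a_2=20:  p_2=20·22+21=461,  q_2=20·1+1=21
a_3=1:  p_3=1·461+22=483,  q_3=1·21+1=22
→ (483, 22).  Check: 483²=233289, 482·22²=233288, difference 1.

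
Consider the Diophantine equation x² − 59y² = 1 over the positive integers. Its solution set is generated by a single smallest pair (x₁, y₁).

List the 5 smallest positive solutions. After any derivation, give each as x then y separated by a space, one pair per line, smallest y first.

530 69
561799 73140
595506410 77528331
631236232801 82179957720
669109811262650 87110677654869

[7; 1,2,7,2,1,14] for √59; ℓ=6 ⇒ convergent index 5
a_0=7:  p_0=7·1+0=7,  q_0=7·0+1=1
a_1=1:  p_1=1·7+1=8,  q_1=1·1+0=1
a_2=2:  p_2=2·8+7=23,  q_2=2·1+1=3
…
a_4=2:  p_4=2·169+23=361,  q_4=2·22+3=47
a_5=1:  p_5=1·361+169=530,  q_5=1·47+22=69
→ (530, 69).  Check: 530²=280900, 59·69²=280899, difference 1.
(x_2, y_2) = (530·530 + 59·69·69, 530·69 + 69·530) = (561799, 73140)
(x_3, y_3) = (530·561799 + 59·69·73140, 530·73140 + 69·561799) = (595506410, 77528331)
(x_4, y_4) = (530·595506410 + 59·69·77528331, 530·77528331 + 69·595506410) = (631236232801, 82179957720)
(x_5, y_5) = (530·631236232801 + 59·69·82179957720, 530·82179957720 + 69·631236232801) = (669109811262650, 87110677654869)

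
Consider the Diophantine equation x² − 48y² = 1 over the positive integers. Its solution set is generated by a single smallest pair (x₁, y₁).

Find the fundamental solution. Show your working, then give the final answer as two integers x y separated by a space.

√48 = [6; 1,12, …], period ℓ=2 (even) → k=1
step 0: (6, 1)  from 6·(1,0) + (0,1)
step 1: (7, 1)  from 1·(6,1) + (1,0)
fundamental: x₁=7, y₁=1  (since 49 − 48·1 = 1)

7 1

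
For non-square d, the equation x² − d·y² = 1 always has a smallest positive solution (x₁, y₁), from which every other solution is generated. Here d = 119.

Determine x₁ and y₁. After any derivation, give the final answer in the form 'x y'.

√119 → a₀=10, period (1,9,1,20); ℓ=4 even so k=3
step 0: (10, 1)  from 10·(1,0) + (0,1)
step 1: (11, 1)  from 1·(10,1) + (1,0)
step 2: (109, 10)  from 9·(11,1) + (10,1)
step 3: (120, 11)  from 1·(109,10) + (11,1)
(x₁, y₁) = (120, 11);  120² − 119·11² = 1 ✓

120 11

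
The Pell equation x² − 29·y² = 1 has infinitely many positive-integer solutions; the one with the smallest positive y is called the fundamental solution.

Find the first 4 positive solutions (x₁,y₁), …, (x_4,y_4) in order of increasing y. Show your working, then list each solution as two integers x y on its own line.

9801 1820
192119201 35675640
3765920568201 699313893460
73819574785756801 13707950903927280

√29 → a₀=5, period (2,1,1,2,10); ℓ=5 odd so k=9
step 0: (5, 1)  from 5·(1,0) + (0,1)
…
step 8: (3775, 701)  from 1·(2251,418) + (1524,283)
step 9: (9801, 1820)  from 2·(3775,701) + (2251,418)
fundamental: x₁=9801, y₁=1820  (since 96059601 − 29·3312400 = 1)
k=2:  x_2 = 9801·9801+29·1820·1820 = 192119201,  y_2 = 9801·1820+1820·9801 = 35675640
k=3:  x_3 = 9801·192119201+29·1820·35675640 = 3765920568201,  y_3 = 9801·35675640+1820·192119201 = 699313893460
k=4:  x_4 = 9801·3765920568201+29·1820·699313893460 = 73819574785756801,  y_4 = 9801·699313893460+1820·3765920568201 = 13707950903927280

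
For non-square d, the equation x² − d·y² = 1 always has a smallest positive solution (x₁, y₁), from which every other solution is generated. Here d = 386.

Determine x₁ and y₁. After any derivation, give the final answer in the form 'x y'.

111555 5678

[19; 1,1,1,4,1,18,1,4,1,1,1,38] for √386; ℓ=12 ⇒ convergent index 11
step 0: (19, 1)  from 19·(1,0) + (0,1)
step 1: (20, 1)  from 1·(19,1) + (1,0)
step 2: (39, 2)  from 1·(20,1) + (19,1)
…
step 6: (6287, 320)  from 18·(334,17) + (275,14)
step 7: (6621, 337)  from 1·(6287,320) + (334,17)
…
step 10: (72163, 3673)  from 1·(39392,2005) + (32771,1668)
step 11: (111555, 5678)  from 1·(72163,3673) + (39392,2005)
fundamental: x₁=111555, y₁=5678  (since 12444518025 − 386·32239684 = 1)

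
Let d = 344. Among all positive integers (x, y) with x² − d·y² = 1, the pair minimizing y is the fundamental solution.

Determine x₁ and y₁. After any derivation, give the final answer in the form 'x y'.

√344 = [18; 1,1,4,1,3,1,4,1,1,36, …], period ℓ=10 (even) → k=9
i=0: a=18 ⇒ p=18, q=1
…
i=4: a=1 ⇒ p=204, q=11
i=5: a=3 ⇒ p=779, q=42
…
i=7: a=4 ⇒ p=4711, q=254
i=8: a=1 ⇒ p=5694, q=307
i=9: a=1 ⇒ p=10405, q=561
(x₁, y₁) = (10405, 561);  10405² − 344·561² = 1 ✓

10405 561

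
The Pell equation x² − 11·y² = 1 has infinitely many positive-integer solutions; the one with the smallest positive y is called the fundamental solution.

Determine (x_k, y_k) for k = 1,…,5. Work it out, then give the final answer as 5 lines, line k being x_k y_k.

10 3
199 60
3970 1197
79201 23880
1580050 476403

[3; 3,6] for √11; ℓ=2 ⇒ convergent index 1
i=0: a=3 ⇒ p=3, q=1
i=1: a=3 ⇒ p=10, q=3
(x₁, y₁) = (10, 3);  10² − 11·3² = 1 ✓
k=2:  x_2 = 10·10+11·3·3 = 199,  y_2 = 10·3+3·10 = 60
k=3:  x_3 = 10·199+11·3·60 = 3970,  y_3 = 10·60+3·199 = 1197
k=4:  x_4 = 10·3970+11·3·1197 = 79201,  y_4 = 10·1197+3·3970 = 23880
k=5:  x_5 = 10·79201+11·3·23880 = 1580050,  y_5 = 10·23880+3·79201 = 476403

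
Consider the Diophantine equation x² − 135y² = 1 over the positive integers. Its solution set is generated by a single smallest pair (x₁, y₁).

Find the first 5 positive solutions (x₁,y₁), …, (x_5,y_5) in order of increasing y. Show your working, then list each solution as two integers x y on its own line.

√135 → a₀=11, period (1,1,1,1,1,1,1,22); ℓ=8 even so k=7
step 0: (11, 1)  from 11·(1,0) + (0,1)
step 1: (12, 1)  from 1·(11,1) + (1,0)
step 2: (23, 2)  from 1·(12,1) + (11,1)
step 3: (35, 3)  from 1·(23,2) + (12,1)
step 4: (58, 5)  from 1·(35,3) + (23,2)
step 5: (93, 8)  from 1·(58,5) + (35,3)
step 6: (151, 13)  from 1·(93,8) + (58,5)
step 7: (244, 21)  from 1·(151,13) + (93,8)
(x₁, y₁) = (244, 21);  244² − 135·21² = 1 ✓
k=2:  x_2 = 244·244+135·21·21 = 119071,  y_2 = 244·21+21·244 = 10248
k=3:  x_3 = 244·119071+135·21·10248 = 58106404,  y_3 = 244·10248+21·119071 = 5001003
k=4:  x_4 = 244·58106404+135·21·5001003 = 28355806081,  y_4 = 244·5001003+21·58106404 = 2440479216
k=5:  x_5 = 244·28355806081+135·21·2440479216 = 13837575261124,  y_5 = 244·2440479216+21·28355806081 = 1190948856405

244 21
119071 10248
58106404 5001003
28355806081 2440479216
13837575261124 1190948856405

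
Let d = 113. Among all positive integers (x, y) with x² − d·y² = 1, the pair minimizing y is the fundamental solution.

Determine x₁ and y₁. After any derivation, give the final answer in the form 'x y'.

√113 = [10; 1,1,1,2,2,1,1,1,20, …], period ℓ=9 (odd) → k=17
k=0  a_k=10  p_k/q_k = 10/1
k=1  a_k=1  p_k/q_k = 11/1
k=2  a_k=1  p_k/q_k = 21/2
k=3  a_k=1  p_k/q_k = 32/3
k=4  a_k=2  p_k/q_k = 85/8
…
k=7  a_k=1  p_k/q_k = 489/46
k=8  a_k=1  p_k/q_k = 776/73
k=9  a_k=20  p_k/q_k = 16009/1506
…
k=16  a_k=1  p_k/q_k = 758918/71393
k=17  a_k=1  p_k/q_k = 1204353/113296
→ (1204353, 113296).  Check: 1204353²=1450466148609, 113·113296²=1450466148608, difference 1.

1204353 113296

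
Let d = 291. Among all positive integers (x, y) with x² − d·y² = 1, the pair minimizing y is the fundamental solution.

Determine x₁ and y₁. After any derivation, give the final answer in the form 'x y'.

d=291: √d = [17; 17,34] (ℓ=2, even), read p_1/q_1
k=0  a_k=17  p_k/q_k = 17/1
k=1  a_k=17  p_k/q_k = 290/17
→ (290, 17).  Check: 290²=84100, 291·17²=84099, difference 1.

290 17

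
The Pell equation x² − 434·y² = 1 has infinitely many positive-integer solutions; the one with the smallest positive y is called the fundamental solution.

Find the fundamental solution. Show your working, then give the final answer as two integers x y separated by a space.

√434 = [20; 1,4,1,40, …], period ℓ=4 (even) → k=3
step 0: (20, 1)  from 20·(1,0) + (0,1)
step 1: (21, 1)  from 1·(20,1) + (1,0)
step 2: (104, 5)  from 4·(21,1) + (20,1)
step 3: (125, 6)  from 1·(104,5) + (21,1)
→ (125, 6).  Check: 125²=15625, 434·6²=15624, difference 1.

125 6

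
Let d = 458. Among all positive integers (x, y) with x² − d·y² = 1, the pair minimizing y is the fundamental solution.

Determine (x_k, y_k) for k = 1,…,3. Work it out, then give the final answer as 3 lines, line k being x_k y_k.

22899 1070
1048728401 49003860
48029663286099 2244278779210

√458 → a₀=21, period (2,2,42); ℓ=3 odd so k=5
step 0: (21, 1)  from 21·(1,0) + (0,1)
…
step 2: (107, 5)  from 2·(43,2) + (21,1)
step 3: (4537, 212)  from 42·(107,5) + (43,2)
step 4: (9181, 429)  from 2·(4537,212) + (107,5)
step 5: (22899, 1070)  from 2·(9181,429) + (4537,212)
(x₁, y₁) = (22899, 1070);  22899² − 458·1070² = 1 ✓
n=2: (22899,1070)∘(22899,1070) = (22899·22899+458·1070·1070, 22899·1070+1070·22899) = (1048728401,49003860)
n=3: (1048728401,49003860)∘(22899,1070) = (22899·1048728401+458·1070·49003860, 22899·49003860+1070·1048728401) = (48029663286099,2244278779210)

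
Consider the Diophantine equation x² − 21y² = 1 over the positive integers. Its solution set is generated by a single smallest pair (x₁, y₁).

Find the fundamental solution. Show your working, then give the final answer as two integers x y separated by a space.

√21 → a₀=4, period (1,1,2,1,1,8); ℓ=6 even so k=5
k=0  a_k=4  p_k/q_k = 4/1
…
k=4  a_k=1  p_k/q_k = 32/7
k=5  a_k=1  p_k/q_k = 55/12
(x₁, y₁) = (55, 12);  55² − 21·12² = 1 ✓

55 12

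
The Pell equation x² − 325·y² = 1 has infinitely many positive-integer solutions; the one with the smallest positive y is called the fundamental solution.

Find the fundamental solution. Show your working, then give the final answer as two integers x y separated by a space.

√325 = [18; 36, …], period ℓ=1 (odd) → k=1
k=0  a_k=18  p_k/q_k = 18/1
k=1  a_k=36  p_k/q_k = 649/36
(x₁, y₁) = (649, 36);  649² − 325·36² = 1 ✓

649 36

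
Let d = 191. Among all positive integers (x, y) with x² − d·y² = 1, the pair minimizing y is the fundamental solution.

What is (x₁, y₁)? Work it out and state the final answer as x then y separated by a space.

√191 → a₀=13, period (1,4,1,1,3,…,4,1,26); ℓ=16 even so k=15
k=0  a_k=13  p_k/q_k = 13/1
…
k=8  a_k=13  p_k/q_k = 40217/2910
…
k=12  a_k=1  p_k/q_k = 911765/65973
…
k=14  a_k=4  p_k/q_k = 7377553/533821
k=15  a_k=1  p_k/q_k = 8994000/650783
→ (8994000, 650783).  Check: 8994000²=80892036000000, 191·650783²=80892035999999, difference 1.

8994000 650783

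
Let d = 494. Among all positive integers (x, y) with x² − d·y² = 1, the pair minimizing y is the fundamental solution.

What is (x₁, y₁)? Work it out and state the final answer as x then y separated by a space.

73035 3286

[22; 4,2,2,1,2,1,2,2,4,44] for √494; ℓ=10 ⇒ convergent index 9
step 0: (22, 1)  from 22·(1,0) + (0,1)
step 1: (89, 4)  from 4·(22,1) + (1,0)
…
step 4: (689, 31)  from 1·(489,22) + (200,9)
step 5: (1867, 84)  from 2·(689,31) + (489,22)
…
step 8: (16514, 743)  from 2·(6979,314) + (2556,115)
step 9: (73035, 3286)  from 4·(16514,743) + (6979,314)
fundamental: x₁=73035, y₁=3286  (since 5334111225 − 494·10797796 = 1)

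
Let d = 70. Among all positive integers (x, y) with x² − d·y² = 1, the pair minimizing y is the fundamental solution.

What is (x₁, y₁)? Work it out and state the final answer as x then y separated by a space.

d=70: √d = [8; 2,1,2,1,2,16] (ℓ=6, even), read p_5/q_5
a_0=8:  p_0=8·1+0=8,  q_0=8·0+1=1
…
a_2=1:  p_2=1·17+8=25,  q_2=1·2+1=3
…
a_4=1:  p_4=1·67+25=92,  q_4=1·8+3=11
a_5=2:  p_5=2·92+67=251,  q_5=2·11+8=30
→ (251, 30).  Check: 251²=63001, 70·30²=63000, difference 1.

251 30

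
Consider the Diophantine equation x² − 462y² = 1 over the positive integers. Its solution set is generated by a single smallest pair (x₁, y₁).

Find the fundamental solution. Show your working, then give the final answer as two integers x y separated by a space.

√462 → a₀=21, period (2,42); ℓ=2 even so k=1
k=0  a_k=21  p_k/q_k = 21/1
k=1  a_k=2  p_k/q_k = 43/2
fundamental: x₁=43, y₁=2  (since 1849 − 462·4 = 1)

43 2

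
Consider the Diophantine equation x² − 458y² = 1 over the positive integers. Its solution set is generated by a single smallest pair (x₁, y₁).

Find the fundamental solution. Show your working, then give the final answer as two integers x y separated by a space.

22899 1070

√458 = [21; 2,2,42, …], period ℓ=3 (odd) → k=5
i=0: a=21 ⇒ p=21, q=1
i=1: a=2 ⇒ p=43, q=2
i=2: a=2 ⇒ p=107, q=5
…
i=4: a=2 ⇒ p=9181, q=429
i=5: a=2 ⇒ p=22899, q=1070
fundamental: x₁=22899, y₁=1070  (since 524364201 − 458·1144900 = 1)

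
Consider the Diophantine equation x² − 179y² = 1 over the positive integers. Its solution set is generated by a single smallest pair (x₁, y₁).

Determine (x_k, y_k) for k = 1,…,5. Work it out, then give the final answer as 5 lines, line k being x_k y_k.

[13; 2,1,1,1,3,…,1,2,26] for √179; ℓ=14 ⇒ convergent index 13
i=0: a=13 ⇒ p=13, q=1
…
i=2: a=1 ⇒ p=40, q=3
…
i=4: a=1 ⇒ p=107, q=8
…
i=6: a=5 ⇒ p=2047, q=153
…
i=8: a=5 ⇒ p=137042, q=10243
…
i=10: a=1 ⇒ p=575167, q=42990
…
i=12: a=1 ⇒ p=1588459, q=118727
i=13: a=2 ⇒ p=4190210, q=313191
→ (4190210, 313191).  Check: 4190210²=17557859844100, 179·313191²=17557859844099, difference 1.
(x_2, y_2) = (4190210·4190210 + 179·313191·313191, 4190210·313191 + 313191·4190210) = (35115719688199, 2624672120220)
(x_3, y_3) = (4190210·35115719688199 + 179·313191·2624672120220, 4190210·2624672120220 + 313191·35115719688199) = (294284479589372473370, 21995854729733779209)
(x_4, y_4) = (4190210·294284479589372473370 + 179·313191·21995854729733779209, 4190210·21995854729733779209 + 313191·294284479589372473370) = (2466227538440333747559727201, 184334500894152933286567560)
(x_5, y_5) = (4190210·2466227538440333747559727201 + 179·313191·184334500894152933286567560, 4190210·184334500894152933286567560 + 313191·2466227538440333747559727201) = (20668022587695847460244899657331050, 1544800537983355129318686777395991)

4190210 313191
35115719688199 2624672120220
294284479589372473370 21995854729733779209
2466227538440333747559727201 184334500894152933286567560
20668022587695847460244899657331050 1544800537983355129318686777395991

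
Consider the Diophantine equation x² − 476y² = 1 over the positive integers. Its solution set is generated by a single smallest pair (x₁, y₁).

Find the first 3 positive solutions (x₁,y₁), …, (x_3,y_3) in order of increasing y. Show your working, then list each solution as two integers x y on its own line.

28799 1320
1658764801 76029360
95541534979199 4379139075960

√476 = [21; 1,4,2,10,2,4,1,42, …], period ℓ=8 (even) → k=7
i=0: a=21 ⇒ p=21, q=1
…
i=3: a=2 ⇒ p=240, q=11
…
i=5: a=2 ⇒ p=5258, q=241
i=6: a=4 ⇒ p=23541, q=1079
i=7: a=1 ⇒ p=28799, q=1320
→ (28799, 1320).  Check: 28799²=829382401, 476·1320²=829382400, difference 1.
k=2:  x_2 = 28799·28799+476·1320·1320 = 1658764801,  y_2 = 28799·1320+1320·28799 = 76029360
k=3:  x_3 = 28799·1658764801+476·1320·76029360 = 95541534979199,  y_3 = 28799·76029360+1320·1658764801 = 4379139075960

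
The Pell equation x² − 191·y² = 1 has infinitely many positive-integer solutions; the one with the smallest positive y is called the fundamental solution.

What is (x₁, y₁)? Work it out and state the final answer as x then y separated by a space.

d=191: √d = [13; 1,4,1,1,3,…,4,1,26] (ℓ=16, even), read p_15/q_15
step 0: (13, 1)  from 13·(1,0) + (0,1)
step 1: (14, 1)  from 1·(13,1) + (1,0)
…
step 5: (539, 39)  from 3·(152,11) + (83,6)
step 6: (1230, 89)  from 2·(539,39) + (152,11)
step 7: (2999, 217)  from 2·(1230,89) + (539,39)
step 8: (40217, 2910)  from 13·(2999,217) + (1230,89)
step 9: (83433, 6037)  from 2·(40217,2910) + (2999,217)
step 10: (207083, 14984)  from 2·(83433,6037) + (40217,2910)
…
step 12: (911765, 65973)  from 1·(704682,50989) + (207083,14984)
…
step 14: (7377553, 533821)  from 4·(1616447,116962) + (911765,65973)
step 15: (8994000, 650783)  from 1·(7377553,533821) + (1616447,116962)
→ (8994000, 650783).  Check: 8994000²=80892036000000, 191·650783²=80892035999999, difference 1.

8994000 650783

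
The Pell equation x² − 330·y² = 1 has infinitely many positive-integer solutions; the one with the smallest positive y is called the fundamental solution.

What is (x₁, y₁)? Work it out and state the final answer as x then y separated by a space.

109 6

[18; 6,36] for √330; ℓ=2 ⇒ convergent index 1
a_0=18:  p_0=18·1+0=18,  q_0=18·0+1=1
a_1=6:  p_1=6·18+1=109,  q_1=6·1+0=6
fundamental: x₁=109, y₁=6  (since 11881 − 330·36 = 1)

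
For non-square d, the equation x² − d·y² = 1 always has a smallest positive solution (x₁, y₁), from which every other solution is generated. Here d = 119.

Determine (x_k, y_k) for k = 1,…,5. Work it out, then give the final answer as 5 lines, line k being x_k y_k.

120 11
28799 2640
6911640 633589
1658764801 152058720
398096640600 36493459211

√119 = [10; 1,9,1,20, …], period ℓ=4 (even) → k=3
k=0  a_k=10  p_k/q_k = 10/1
k=1  a_k=1  p_k/q_k = 11/1
k=2  a_k=9  p_k/q_k = 109/10
k=3  a_k=1  p_k/q_k = 120/11
(x₁, y₁) = (120, 11);  120² − 119·11² = 1 ✓
k=2:  x_2 = 120·120+119·11·11 = 28799,  y_2 = 120·11+11·120 = 2640
k=3:  x_3 = 120·28799+119·11·2640 = 6911640,  y_3 = 120·2640+11·28799 = 633589
k=4:  x_4 = 120·6911640+119·11·633589 = 1658764801,  y_4 = 120·633589+11·6911640 = 152058720
k=5:  x_5 = 120·1658764801+119·11·152058720 = 398096640600,  y_5 = 120·152058720+11·1658764801 = 36493459211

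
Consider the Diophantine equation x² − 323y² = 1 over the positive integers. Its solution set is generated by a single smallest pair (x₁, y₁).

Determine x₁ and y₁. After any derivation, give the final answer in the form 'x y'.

18 1

√323 = [17; 1,34, …], period ℓ=2 (even) → k=1
a_0=17:  p_0=17·1+0=17,  q_0=17·0+1=1
a_1=1:  p_1=1·17+1=18,  q_1=1·1+0=1
(x₁, y₁) = (18, 1);  18² − 323·1² = 1 ✓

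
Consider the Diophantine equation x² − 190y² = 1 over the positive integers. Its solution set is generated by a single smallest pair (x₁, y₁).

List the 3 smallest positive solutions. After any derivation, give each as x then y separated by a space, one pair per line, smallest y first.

52021 3774
5412368881 392654508
563113683064981 40852560317562

√190 = [13; 1,3,1,1,1,…,3,1,26, …], period ℓ=14 (even) → k=13
i=0: a=13 ⇒ p=13, q=1
…
i=4: a=1 ⇒ p=124, q=9
i=5: a=1 ⇒ p=193, q=14
…
i=9: a=1 ⇒ p=4149, q=301
i=10: a=1 ⇒ p=7085, q=514
…
i=12: a=3 ⇒ p=40787, q=2959
i=13: a=1 ⇒ p=52021, q=3774
→ (52021, 3774).  Check: 52021²=2706184441, 190·3774²=2706184440, difference 1.
n=2: (52021,3774)∘(52021,3774) = (52021·52021+190·3774·3774, 52021·3774+3774·52021) = (5412368881,392654508)
n=3: (5412368881,392654508)∘(52021,3774) = (52021·5412368881+190·3774·392654508, 52021·392654508+3774·5412368881) = (563113683064981,40852560317562)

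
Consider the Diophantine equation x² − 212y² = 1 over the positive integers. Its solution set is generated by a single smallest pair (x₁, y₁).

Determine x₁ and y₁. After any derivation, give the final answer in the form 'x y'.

√212 → a₀=14, period (1,1,3,1,1,…,1,1,28); ℓ=14 even so k=13
a_0=14:  p_0=14·1+0=14,  q_0=14·0+1=1
…
a_2=1:  p_2=1·15+14=29,  q_2=1·1+1=2
a_3=3:  p_3=3·29+15=102,  q_3=3·2+1=7
a_4=1:  p_4=1·102+29=131,  q_4=1·7+2=9
…
a_7=6:  p_7=6·364+233=2417,  q_7=6·25+16=166
…
a_12=1:  p_12=1·29135+7979=37114,  q_12=1·2001+548=2549
a_13=1:  p_13=1·37114+29135=66249,  q_13=1·2549+2001=4550
fundamental: x₁=66249, y₁=4550  (since 4388930001 − 212·20702500 = 1)

66249 4550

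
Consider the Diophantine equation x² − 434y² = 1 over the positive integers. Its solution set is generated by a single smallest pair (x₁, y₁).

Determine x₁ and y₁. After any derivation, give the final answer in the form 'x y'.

√434 = [20; 1,4,1,40, …], period ℓ=4 (even) → k=3
step 0: (20, 1)  from 20·(1,0) + (0,1)
step 1: (21, 1)  from 1·(20,1) + (1,0)
step 2: (104, 5)  from 4·(21,1) + (20,1)
step 3: (125, 6)  from 1·(104,5) + (21,1)
fundamental: x₁=125, y₁=6  (since 15625 − 434·36 = 1)

125 6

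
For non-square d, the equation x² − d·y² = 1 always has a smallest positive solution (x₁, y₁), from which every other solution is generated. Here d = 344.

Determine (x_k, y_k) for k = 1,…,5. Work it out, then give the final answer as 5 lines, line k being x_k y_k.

10405 561
216528049 11674410
4505948689285 242944471539
93768792007492801 5055674441052180
1951328557169976499525 105208584875351394261

d=344: √d = [18; 1,1,4,1,3,1,4,1,1,36] (ℓ=10, even), read p_9/q_9
k=0  a_k=18  p_k/q_k = 18/1
k=1  a_k=1  p_k/q_k = 19/1
k=2  a_k=1  p_k/q_k = 37/2
…
k=5  a_k=3  p_k/q_k = 779/42
k=6  a_k=1  p_k/q_k = 983/53
…
k=8  a_k=1  p_k/q_k = 5694/307
k=9  a_k=1  p_k/q_k = 10405/561
(x₁, y₁) = (10405, 561);  10405² − 344·561² = 1 ✓
n=2: (10405,561)∘(10405,561) = (10405·10405+344·561·561, 10405·561+561·10405) = (216528049,11674410)
n=3: (216528049,11674410)∘(10405,561) = (10405·216528049+344·561·11674410, 10405·11674410+561·216528049) = (4505948689285,242944471539)
n=4: (4505948689285,242944471539)∘(10405,561) = (10405·4505948689285+344·561·242944471539, 10405·242944471539+561·4505948689285) = (93768792007492801,5055674441052180)
n=5: (93768792007492801,5055674441052180)∘(10405,561) = (10405·93768792007492801+344·561·5055674441052180, 10405·5055674441052180+561·93768792007492801) = (1951328557169976499525,105208584875351394261)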